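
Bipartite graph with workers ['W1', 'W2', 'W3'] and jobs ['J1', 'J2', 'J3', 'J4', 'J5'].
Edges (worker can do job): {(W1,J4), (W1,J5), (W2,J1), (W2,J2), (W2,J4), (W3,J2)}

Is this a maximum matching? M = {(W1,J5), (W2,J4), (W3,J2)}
Yes, size 3 is maximum

Proposed matching has size 3.
Maximum matching size for this graph: 3.

This is a maximum matching.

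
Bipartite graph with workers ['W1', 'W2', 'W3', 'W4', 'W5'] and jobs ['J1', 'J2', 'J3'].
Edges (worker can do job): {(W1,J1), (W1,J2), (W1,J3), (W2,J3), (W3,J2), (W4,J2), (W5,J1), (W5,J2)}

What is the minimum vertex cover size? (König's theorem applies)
Minimum vertex cover size = 3

By König's theorem: in bipartite graphs,
min vertex cover = max matching = 3

Maximum matching has size 3, so minimum vertex cover also has size 3.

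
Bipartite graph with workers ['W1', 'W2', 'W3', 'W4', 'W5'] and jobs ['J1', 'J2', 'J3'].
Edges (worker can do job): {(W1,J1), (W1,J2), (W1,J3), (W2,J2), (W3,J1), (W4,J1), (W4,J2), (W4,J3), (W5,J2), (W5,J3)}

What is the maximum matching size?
Maximum matching size = 3

Maximum matching: {(W3,J1), (W4,J2), (W5,J3)}
Size: 3

This assigns 3 workers to 3 distinct jobs.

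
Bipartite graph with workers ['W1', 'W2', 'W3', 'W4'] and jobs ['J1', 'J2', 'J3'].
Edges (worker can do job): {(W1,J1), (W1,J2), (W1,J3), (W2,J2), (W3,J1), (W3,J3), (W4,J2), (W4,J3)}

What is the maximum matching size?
Maximum matching size = 3

Maximum matching: {(W1,J2), (W3,J1), (W4,J3)}
Size: 3

This assigns 3 workers to 3 distinct jobs.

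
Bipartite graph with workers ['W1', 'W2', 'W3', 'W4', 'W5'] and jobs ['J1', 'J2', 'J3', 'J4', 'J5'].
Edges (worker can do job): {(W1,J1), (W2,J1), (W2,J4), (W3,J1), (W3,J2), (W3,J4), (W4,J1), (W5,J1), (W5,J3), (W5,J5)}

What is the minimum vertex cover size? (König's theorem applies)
Minimum vertex cover size = 4

By König's theorem: in bipartite graphs,
min vertex cover = max matching = 4

Maximum matching has size 4, so minimum vertex cover also has size 4.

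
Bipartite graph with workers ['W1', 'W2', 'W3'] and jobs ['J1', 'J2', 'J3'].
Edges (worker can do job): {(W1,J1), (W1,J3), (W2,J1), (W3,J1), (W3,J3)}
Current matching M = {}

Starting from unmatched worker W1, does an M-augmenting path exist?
Yes: W1 → J1

An M-augmenting path alternates non-matching / matching edges, starting and ending at unmatched vertices.
Path: W1 → J1
(J1 is unmatched in M, so the path is augmenting.)
Flipping edges along this path would increase |M| from 0 to 1.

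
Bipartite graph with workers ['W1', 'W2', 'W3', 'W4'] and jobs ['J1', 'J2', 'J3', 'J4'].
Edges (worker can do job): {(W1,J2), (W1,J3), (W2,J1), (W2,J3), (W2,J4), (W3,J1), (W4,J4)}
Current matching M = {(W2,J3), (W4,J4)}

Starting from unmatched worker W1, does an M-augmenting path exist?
Yes: W1 → J3 → W2 → J1

An M-augmenting path alternates non-matching / matching edges, starting and ending at unmatched vertices.
Path: W1 → J3 → W2 → J1
(J1 is unmatched in M, so the path is augmenting.)
Flipping edges along this path would increase |M| from 2 to 3.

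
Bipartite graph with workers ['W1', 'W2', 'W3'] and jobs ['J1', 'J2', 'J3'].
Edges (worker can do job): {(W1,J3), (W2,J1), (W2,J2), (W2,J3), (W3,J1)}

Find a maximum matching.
Matching: {(W1,J3), (W2,J2), (W3,J1)}

Maximum matching (size 3):
  W1 → J3
  W2 → J2
  W3 → J1

Each worker is assigned to at most one job, and each job to at most one worker.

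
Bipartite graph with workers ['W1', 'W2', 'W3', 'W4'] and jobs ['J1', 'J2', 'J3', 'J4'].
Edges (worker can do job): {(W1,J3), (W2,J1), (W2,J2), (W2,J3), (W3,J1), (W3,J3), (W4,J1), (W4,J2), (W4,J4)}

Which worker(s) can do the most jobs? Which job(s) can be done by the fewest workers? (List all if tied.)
Most versatile: W2, W4 (3 jobs); Least covered: J4 (1 workers)

Worker degrees (jobs they can do): W1:1, W2:3, W3:2, W4:3
Job degrees (workers who can do it): J1:3, J2:2, J3:3, J4:1

Maximum worker degree is 3, achieved by: W2, W4
Minimum job degree is 1, achieved by: J4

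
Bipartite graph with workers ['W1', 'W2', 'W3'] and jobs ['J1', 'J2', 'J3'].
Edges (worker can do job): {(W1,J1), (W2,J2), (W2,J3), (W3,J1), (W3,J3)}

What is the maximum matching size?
Maximum matching size = 3

Maximum matching: {(W1,J1), (W2,J2), (W3,J3)}
Size: 3

This assigns 3 workers to 3 distinct jobs.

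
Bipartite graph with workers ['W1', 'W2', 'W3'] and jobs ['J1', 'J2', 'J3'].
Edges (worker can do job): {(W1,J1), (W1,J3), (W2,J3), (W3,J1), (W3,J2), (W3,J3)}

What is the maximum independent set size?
Maximum independent set = 3

By König's theorem:
- Min vertex cover = Max matching = 3
- Max independent set = Total vertices - Min vertex cover
- Max independent set = 6 - 3 = 3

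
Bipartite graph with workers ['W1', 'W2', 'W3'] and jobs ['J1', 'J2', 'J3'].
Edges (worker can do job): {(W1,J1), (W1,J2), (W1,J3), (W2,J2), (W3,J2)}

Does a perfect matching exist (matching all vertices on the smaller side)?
No, maximum matching has size 2 < 3

Maximum matching has size 2, need 3 for perfect matching.
Unmatched workers: ['W2']
Unmatched jobs: ['J3']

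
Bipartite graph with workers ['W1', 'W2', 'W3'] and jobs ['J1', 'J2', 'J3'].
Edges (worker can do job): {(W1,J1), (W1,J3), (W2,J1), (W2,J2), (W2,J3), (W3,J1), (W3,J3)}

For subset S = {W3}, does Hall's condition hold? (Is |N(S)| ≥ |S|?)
Yes: |N(S)| = 2, |S| = 1

Subset S = {W3}
Neighbors N(S) = {J1, J3}

|N(S)| = 2, |S| = 1
Hall's condition: |N(S)| ≥ |S| is satisfied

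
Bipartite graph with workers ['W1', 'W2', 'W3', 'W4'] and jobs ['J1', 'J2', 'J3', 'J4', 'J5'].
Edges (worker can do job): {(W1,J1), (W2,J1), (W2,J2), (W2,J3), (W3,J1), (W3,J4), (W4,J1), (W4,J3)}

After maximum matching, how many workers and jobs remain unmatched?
Unmatched: 0 workers, 1 jobs

Maximum matching size: 4
Workers: 4 total, 4 matched, 0 unmatched
Jobs: 5 total, 4 matched, 1 unmatched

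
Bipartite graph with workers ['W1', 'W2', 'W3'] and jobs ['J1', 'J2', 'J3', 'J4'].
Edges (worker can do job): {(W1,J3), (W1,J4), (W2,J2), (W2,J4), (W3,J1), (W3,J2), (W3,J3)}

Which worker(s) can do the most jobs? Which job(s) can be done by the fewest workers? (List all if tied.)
Most versatile: W3 (3 jobs); Least covered: J1 (1 workers)

Worker degrees (jobs they can do): W1:2, W2:2, W3:3
Job degrees (workers who can do it): J1:1, J2:2, J3:2, J4:2

Maximum worker degree is 3, achieved by: W3
Minimum job degree is 1, achieved by: J1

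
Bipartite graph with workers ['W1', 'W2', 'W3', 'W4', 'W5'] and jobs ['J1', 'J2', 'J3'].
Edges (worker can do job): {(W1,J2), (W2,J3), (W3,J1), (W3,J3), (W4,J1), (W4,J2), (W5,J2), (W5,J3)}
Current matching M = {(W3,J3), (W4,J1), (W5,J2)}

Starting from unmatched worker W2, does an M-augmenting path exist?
No augmenting path from W2

Alternating search from W2 reaches jobs: {J1, J2, J3}.
Every reachable job is already matched in M, and following those matched edges back to workers exposes no further unvisited jobs.
No M-augmenting path from W2 exists.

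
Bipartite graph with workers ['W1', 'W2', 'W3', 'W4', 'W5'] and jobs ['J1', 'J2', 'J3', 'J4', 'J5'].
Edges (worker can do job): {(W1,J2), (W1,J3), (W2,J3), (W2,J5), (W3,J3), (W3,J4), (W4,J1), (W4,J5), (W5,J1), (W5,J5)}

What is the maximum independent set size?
Maximum independent set = 5

By König's theorem:
- Min vertex cover = Max matching = 5
- Max independent set = Total vertices - Min vertex cover
- Max independent set = 10 - 5 = 5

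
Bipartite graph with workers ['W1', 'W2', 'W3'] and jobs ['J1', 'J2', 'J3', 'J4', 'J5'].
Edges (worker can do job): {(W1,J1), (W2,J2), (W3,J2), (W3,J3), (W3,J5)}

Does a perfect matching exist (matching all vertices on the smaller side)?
Yes, perfect matching exists (size 3)

Perfect matching: {(W1,J1), (W2,J2), (W3,J3)}
All 3 vertices on the smaller side are matched.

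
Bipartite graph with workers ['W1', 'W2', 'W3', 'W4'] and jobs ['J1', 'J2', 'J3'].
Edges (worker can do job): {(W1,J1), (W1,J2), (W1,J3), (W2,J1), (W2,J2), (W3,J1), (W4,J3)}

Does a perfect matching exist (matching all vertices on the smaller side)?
Yes, perfect matching exists (size 3)

Perfect matching: {(W1,J2), (W3,J1), (W4,J3)}
All 3 vertices on the smaller side are matched.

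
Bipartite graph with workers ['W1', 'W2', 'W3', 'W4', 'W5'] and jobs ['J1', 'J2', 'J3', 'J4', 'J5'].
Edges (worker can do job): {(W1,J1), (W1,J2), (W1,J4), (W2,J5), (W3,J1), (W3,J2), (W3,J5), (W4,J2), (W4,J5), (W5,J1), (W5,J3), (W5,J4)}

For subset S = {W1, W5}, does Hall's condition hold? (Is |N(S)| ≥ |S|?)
Yes: |N(S)| = 4, |S| = 2

Subset S = {W1, W5}
Neighbors N(S) = {J1, J2, J3, J4}

|N(S)| = 4, |S| = 2
Hall's condition: |N(S)| ≥ |S| is satisfied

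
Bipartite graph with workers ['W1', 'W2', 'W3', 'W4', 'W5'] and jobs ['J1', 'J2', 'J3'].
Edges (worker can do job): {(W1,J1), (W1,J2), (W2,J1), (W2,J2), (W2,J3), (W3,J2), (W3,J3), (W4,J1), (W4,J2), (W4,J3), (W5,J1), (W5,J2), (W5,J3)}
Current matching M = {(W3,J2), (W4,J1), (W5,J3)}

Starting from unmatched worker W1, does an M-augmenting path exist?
No augmenting path from W1

Alternating search from W1 reaches jobs: {J1, J2, J3}.
Every reachable job is already matched in M, and following those matched edges back to workers exposes no further unvisited jobs.
No M-augmenting path from W1 exists.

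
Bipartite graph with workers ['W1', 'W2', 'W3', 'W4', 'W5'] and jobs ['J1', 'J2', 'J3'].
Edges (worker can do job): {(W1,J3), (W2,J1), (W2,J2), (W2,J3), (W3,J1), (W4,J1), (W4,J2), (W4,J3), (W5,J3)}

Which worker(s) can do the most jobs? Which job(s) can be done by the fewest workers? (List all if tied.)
Most versatile: W2, W4 (3 jobs); Least covered: J2 (2 workers)

Worker degrees (jobs they can do): W1:1, W2:3, W3:1, W4:3, W5:1
Job degrees (workers who can do it): J1:3, J2:2, J3:4

Maximum worker degree is 3, achieved by: W2, W4
Minimum job degree is 2, achieved by: J2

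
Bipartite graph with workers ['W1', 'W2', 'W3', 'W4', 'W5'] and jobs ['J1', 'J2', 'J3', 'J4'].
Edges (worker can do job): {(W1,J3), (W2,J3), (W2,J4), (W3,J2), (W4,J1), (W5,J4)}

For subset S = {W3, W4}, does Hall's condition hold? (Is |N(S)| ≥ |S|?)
Yes: |N(S)| = 2, |S| = 2

Subset S = {W3, W4}
Neighbors N(S) = {J1, J2}

|N(S)| = 2, |S| = 2
Hall's condition: |N(S)| ≥ |S| is satisfied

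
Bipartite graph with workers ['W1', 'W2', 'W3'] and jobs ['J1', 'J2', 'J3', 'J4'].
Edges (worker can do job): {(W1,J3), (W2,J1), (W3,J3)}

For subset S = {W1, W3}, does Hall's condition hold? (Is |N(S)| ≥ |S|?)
No: |N(S)| = 1, |S| = 2

Subset S = {W1, W3}
Neighbors N(S) = {J3}

|N(S)| = 1, |S| = 2
Hall's condition: |N(S)| ≥ |S| is NOT satisfied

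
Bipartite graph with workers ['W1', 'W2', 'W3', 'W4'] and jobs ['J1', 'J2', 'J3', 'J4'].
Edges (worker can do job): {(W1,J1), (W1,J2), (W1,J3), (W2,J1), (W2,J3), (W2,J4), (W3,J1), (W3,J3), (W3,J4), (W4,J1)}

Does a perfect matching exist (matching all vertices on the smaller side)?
Yes, perfect matching exists (size 4)

Perfect matching: {(W1,J2), (W2,J4), (W3,J3), (W4,J1)}
All 4 vertices on the smaller side are matched.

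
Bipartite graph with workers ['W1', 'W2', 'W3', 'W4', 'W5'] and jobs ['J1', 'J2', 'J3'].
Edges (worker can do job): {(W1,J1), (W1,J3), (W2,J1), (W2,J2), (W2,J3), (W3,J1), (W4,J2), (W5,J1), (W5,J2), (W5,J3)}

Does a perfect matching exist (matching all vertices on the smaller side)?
Yes, perfect matching exists (size 3)

Perfect matching: {(W1,J3), (W3,J1), (W5,J2)}
All 3 vertices on the smaller side are matched.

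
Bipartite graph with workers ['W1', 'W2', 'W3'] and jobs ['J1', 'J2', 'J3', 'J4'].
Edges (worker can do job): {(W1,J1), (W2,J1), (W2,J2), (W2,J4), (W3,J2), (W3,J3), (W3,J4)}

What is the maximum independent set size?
Maximum independent set = 4

By König's theorem:
- Min vertex cover = Max matching = 3
- Max independent set = Total vertices - Min vertex cover
- Max independent set = 7 - 3 = 4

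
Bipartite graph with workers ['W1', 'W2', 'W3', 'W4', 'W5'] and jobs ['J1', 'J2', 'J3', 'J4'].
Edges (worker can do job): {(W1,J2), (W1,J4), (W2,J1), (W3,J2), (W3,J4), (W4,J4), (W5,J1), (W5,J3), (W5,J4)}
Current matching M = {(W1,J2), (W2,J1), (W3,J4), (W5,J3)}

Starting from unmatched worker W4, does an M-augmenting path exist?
No augmenting path from W4

Alternating search from W4 reaches jobs: {J2, J4}.
Every reachable job is already matched in M, and following those matched edges back to workers exposes no further unvisited jobs.
No M-augmenting path from W4 exists.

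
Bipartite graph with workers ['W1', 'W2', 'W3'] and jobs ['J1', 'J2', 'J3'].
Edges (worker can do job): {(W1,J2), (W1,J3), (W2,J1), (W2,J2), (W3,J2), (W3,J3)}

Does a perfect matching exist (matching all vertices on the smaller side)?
Yes, perfect matching exists (size 3)

Perfect matching: {(W1,J2), (W2,J1), (W3,J3)}
All 3 vertices on the smaller side are matched.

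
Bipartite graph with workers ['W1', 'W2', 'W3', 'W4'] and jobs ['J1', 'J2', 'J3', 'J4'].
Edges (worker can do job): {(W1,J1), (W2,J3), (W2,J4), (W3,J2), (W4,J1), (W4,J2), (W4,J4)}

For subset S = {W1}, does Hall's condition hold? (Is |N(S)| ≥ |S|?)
Yes: |N(S)| = 1, |S| = 1

Subset S = {W1}
Neighbors N(S) = {J1}

|N(S)| = 1, |S| = 1
Hall's condition: |N(S)| ≥ |S| is satisfied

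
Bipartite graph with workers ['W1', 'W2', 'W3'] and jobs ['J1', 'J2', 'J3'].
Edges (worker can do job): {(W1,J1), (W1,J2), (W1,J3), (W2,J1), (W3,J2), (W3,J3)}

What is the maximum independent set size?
Maximum independent set = 3

By König's theorem:
- Min vertex cover = Max matching = 3
- Max independent set = Total vertices - Min vertex cover
- Max independent set = 6 - 3 = 3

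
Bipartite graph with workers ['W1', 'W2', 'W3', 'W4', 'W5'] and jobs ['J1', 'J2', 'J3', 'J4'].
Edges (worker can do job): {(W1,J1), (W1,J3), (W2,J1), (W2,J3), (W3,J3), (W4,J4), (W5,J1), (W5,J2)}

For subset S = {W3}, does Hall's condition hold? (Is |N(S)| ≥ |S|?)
Yes: |N(S)| = 1, |S| = 1

Subset S = {W3}
Neighbors N(S) = {J3}

|N(S)| = 1, |S| = 1
Hall's condition: |N(S)| ≥ |S| is satisfied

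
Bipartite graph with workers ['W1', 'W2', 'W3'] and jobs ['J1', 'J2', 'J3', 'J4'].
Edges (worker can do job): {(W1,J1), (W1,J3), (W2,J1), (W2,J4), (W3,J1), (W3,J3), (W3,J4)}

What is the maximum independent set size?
Maximum independent set = 4

By König's theorem:
- Min vertex cover = Max matching = 3
- Max independent set = Total vertices - Min vertex cover
- Max independent set = 7 - 3 = 4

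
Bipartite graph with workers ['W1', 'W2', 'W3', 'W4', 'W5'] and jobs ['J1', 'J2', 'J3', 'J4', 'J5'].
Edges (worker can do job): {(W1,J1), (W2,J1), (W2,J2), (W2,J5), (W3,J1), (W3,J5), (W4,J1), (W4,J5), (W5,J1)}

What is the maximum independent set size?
Maximum independent set = 7

By König's theorem:
- Min vertex cover = Max matching = 3
- Max independent set = Total vertices - Min vertex cover
- Max independent set = 10 - 3 = 7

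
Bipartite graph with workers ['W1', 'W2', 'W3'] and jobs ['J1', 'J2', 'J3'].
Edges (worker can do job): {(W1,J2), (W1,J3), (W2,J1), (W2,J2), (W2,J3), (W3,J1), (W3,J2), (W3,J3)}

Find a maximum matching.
Matching: {(W1,J3), (W2,J2), (W3,J1)}

Maximum matching (size 3):
  W1 → J3
  W2 → J2
  W3 → J1

Each worker is assigned to at most one job, and each job to at most one worker.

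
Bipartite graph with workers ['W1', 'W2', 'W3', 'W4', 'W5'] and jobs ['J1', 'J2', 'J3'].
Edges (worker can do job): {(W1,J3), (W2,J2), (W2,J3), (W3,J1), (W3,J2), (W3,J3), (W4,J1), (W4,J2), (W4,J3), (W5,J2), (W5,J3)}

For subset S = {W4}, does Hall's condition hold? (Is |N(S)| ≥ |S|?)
Yes: |N(S)| = 3, |S| = 1

Subset S = {W4}
Neighbors N(S) = {J1, J2, J3}

|N(S)| = 3, |S| = 1
Hall's condition: |N(S)| ≥ |S| is satisfied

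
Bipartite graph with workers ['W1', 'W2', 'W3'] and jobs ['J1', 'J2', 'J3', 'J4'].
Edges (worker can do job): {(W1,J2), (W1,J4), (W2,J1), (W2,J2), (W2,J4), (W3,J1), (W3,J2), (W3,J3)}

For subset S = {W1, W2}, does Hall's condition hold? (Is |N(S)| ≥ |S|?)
Yes: |N(S)| = 3, |S| = 2

Subset S = {W1, W2}
Neighbors N(S) = {J1, J2, J4}

|N(S)| = 3, |S| = 2
Hall's condition: |N(S)| ≥ |S| is satisfied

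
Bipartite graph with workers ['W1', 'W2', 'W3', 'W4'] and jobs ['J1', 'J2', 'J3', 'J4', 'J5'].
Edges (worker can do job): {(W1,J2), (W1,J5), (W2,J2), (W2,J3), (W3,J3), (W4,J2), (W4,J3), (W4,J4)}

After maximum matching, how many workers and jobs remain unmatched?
Unmatched: 0 workers, 1 jobs

Maximum matching size: 4
Workers: 4 total, 4 matched, 0 unmatched
Jobs: 5 total, 4 matched, 1 unmatched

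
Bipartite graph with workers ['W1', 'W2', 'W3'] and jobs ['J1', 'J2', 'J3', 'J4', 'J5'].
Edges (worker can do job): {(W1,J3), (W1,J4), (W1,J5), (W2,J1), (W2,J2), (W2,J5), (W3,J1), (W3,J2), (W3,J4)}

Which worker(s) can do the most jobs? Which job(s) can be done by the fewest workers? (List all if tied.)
Most versatile: W1, W2, W3 (3 jobs); Least covered: J3 (1 workers)

Worker degrees (jobs they can do): W1:3, W2:3, W3:3
Job degrees (workers who can do it): J1:2, J2:2, J3:1, J4:2, J5:2

Maximum worker degree is 3, achieved by: W1, W2, W3
Minimum job degree is 1, achieved by: J3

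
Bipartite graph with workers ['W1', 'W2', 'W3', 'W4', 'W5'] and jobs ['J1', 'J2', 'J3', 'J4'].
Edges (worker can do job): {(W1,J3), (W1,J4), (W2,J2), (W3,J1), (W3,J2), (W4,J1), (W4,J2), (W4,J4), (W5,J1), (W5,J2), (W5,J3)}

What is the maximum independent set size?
Maximum independent set = 5

By König's theorem:
- Min vertex cover = Max matching = 4
- Max independent set = Total vertices - Min vertex cover
- Max independent set = 9 - 4 = 5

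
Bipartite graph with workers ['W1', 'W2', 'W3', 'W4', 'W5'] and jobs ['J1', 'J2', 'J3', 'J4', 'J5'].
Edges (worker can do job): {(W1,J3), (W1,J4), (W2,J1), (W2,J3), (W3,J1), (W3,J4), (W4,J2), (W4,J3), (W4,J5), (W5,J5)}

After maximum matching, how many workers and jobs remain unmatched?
Unmatched: 0 workers, 0 jobs

Maximum matching size: 5
Workers: 5 total, 5 matched, 0 unmatched
Jobs: 5 total, 5 matched, 0 unmatched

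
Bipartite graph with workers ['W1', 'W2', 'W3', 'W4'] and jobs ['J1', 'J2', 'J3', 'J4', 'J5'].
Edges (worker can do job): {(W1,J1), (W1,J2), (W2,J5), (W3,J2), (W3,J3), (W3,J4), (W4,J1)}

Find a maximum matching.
Matching: {(W1,J2), (W2,J5), (W3,J4), (W4,J1)}

Maximum matching (size 4):
  W1 → J2
  W2 → J5
  W3 → J4
  W4 → J1

Each worker is assigned to at most one job, and each job to at most one worker.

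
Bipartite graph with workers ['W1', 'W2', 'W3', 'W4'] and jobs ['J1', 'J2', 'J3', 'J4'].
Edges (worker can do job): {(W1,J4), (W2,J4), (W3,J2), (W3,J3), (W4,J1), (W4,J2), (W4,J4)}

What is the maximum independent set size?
Maximum independent set = 5

By König's theorem:
- Min vertex cover = Max matching = 3
- Max independent set = Total vertices - Min vertex cover
- Max independent set = 8 - 3 = 5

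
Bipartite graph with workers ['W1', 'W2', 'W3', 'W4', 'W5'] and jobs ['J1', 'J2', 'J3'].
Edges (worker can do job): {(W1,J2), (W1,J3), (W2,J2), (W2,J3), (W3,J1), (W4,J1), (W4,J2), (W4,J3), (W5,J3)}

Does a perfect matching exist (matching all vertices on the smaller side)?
Yes, perfect matching exists (size 3)

Perfect matching: {(W3,J1), (W4,J2), (W5,J3)}
All 3 vertices on the smaller side are matched.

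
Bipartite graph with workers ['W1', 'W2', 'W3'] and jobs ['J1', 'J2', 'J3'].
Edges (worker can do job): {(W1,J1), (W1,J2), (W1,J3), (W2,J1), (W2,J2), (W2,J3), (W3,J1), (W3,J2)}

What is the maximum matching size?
Maximum matching size = 3

Maximum matching: {(W1,J3), (W2,J2), (W3,J1)}
Size: 3

This assigns 3 workers to 3 distinct jobs.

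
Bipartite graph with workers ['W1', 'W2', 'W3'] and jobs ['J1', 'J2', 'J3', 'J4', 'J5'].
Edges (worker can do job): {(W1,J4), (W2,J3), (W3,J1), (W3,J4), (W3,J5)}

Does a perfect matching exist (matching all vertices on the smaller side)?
Yes, perfect matching exists (size 3)

Perfect matching: {(W1,J4), (W2,J3), (W3,J1)}
All 3 vertices on the smaller side are matched.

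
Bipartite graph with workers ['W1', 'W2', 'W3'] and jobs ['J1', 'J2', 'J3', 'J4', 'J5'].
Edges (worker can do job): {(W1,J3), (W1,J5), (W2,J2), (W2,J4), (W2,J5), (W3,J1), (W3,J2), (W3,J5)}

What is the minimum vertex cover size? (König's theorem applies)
Minimum vertex cover size = 3

By König's theorem: in bipartite graphs,
min vertex cover = max matching = 3

Maximum matching has size 3, so minimum vertex cover also has size 3.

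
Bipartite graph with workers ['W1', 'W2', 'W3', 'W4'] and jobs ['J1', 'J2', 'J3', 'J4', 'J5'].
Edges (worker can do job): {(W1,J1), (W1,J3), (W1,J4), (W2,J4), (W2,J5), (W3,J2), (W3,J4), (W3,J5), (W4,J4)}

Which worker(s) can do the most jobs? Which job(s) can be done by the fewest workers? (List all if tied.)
Most versatile: W1, W3 (3 jobs); Least covered: J1, J2, J3 (1 workers)

Worker degrees (jobs they can do): W1:3, W2:2, W3:3, W4:1
Job degrees (workers who can do it): J1:1, J2:1, J3:1, J4:4, J5:2

Maximum worker degree is 3, achieved by: W1, W3
Minimum job degree is 1, achieved by: J1, J2, J3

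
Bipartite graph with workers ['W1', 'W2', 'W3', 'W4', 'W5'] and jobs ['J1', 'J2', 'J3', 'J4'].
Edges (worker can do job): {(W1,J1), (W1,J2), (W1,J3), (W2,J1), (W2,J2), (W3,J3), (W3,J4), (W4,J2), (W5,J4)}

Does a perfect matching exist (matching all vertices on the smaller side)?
Yes, perfect matching exists (size 4)

Perfect matching: {(W1,J1), (W3,J3), (W4,J2), (W5,J4)}
All 4 vertices on the smaller side are matched.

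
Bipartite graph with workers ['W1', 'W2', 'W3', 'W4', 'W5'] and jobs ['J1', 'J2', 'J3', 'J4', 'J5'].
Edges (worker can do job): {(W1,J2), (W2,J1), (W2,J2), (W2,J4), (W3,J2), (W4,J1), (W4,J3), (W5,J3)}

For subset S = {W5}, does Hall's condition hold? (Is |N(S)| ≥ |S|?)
Yes: |N(S)| = 1, |S| = 1

Subset S = {W5}
Neighbors N(S) = {J3}

|N(S)| = 1, |S| = 1
Hall's condition: |N(S)| ≥ |S| is satisfied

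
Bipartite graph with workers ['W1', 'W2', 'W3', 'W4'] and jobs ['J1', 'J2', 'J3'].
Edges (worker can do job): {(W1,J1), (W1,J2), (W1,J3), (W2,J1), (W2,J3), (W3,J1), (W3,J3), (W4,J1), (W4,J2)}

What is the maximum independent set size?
Maximum independent set = 4

By König's theorem:
- Min vertex cover = Max matching = 3
- Max independent set = Total vertices - Min vertex cover
- Max independent set = 7 - 3 = 4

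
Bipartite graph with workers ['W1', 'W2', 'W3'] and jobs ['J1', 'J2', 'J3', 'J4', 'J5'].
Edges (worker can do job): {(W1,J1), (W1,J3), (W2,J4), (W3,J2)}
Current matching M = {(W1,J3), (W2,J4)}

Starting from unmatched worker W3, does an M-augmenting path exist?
Yes: W3 → J2

An M-augmenting path alternates non-matching / matching edges, starting and ending at unmatched vertices.
Path: W3 → J2
(J2 is unmatched in M, so the path is augmenting.)
Flipping edges along this path would increase |M| from 2 to 3.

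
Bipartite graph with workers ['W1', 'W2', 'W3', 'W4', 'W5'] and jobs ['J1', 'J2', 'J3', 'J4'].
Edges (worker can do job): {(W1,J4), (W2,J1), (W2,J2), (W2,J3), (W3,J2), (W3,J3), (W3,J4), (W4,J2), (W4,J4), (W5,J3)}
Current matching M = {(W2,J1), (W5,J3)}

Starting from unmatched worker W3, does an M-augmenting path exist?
Yes: W3 → J4

An M-augmenting path alternates non-matching / matching edges, starting and ending at unmatched vertices.
Path: W3 → J4
(J4 is unmatched in M, so the path is augmenting.)
Flipping edges along this path would increase |M| from 2 to 3.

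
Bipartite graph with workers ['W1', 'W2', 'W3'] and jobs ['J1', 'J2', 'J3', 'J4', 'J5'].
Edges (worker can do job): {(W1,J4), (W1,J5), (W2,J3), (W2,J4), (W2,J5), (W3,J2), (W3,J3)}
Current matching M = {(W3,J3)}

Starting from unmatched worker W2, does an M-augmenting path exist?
Yes: W2 → J3 → W3 → J2

An M-augmenting path alternates non-matching / matching edges, starting and ending at unmatched vertices.
Path: W2 → J3 → W3 → J2
(J2 is unmatched in M, so the path is augmenting.)
Flipping edges along this path would increase |M| from 1 to 2.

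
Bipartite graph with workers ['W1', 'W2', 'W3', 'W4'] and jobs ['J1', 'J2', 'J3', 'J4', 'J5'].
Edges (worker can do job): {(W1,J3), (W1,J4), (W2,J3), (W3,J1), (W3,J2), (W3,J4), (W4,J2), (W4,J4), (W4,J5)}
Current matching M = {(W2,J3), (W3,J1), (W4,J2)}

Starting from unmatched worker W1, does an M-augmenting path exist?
Yes: W1 → J4

An M-augmenting path alternates non-matching / matching edges, starting and ending at unmatched vertices.
Path: W1 → J4
(J4 is unmatched in M, so the path is augmenting.)
Flipping edges along this path would increase |M| from 3 to 4.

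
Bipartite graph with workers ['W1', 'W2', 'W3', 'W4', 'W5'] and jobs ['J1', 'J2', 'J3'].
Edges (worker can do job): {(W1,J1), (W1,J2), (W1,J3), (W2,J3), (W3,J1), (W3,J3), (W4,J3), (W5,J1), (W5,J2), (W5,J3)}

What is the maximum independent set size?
Maximum independent set = 5

By König's theorem:
- Min vertex cover = Max matching = 3
- Max independent set = Total vertices - Min vertex cover
- Max independent set = 8 - 3 = 5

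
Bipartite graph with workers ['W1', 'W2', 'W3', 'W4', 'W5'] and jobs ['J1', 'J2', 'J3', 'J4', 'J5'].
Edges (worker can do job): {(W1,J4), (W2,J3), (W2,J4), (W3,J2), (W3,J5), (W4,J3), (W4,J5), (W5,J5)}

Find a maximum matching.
Matching: {(W1,J4), (W3,J2), (W4,J3), (W5,J5)}

Maximum matching (size 4):
  W1 → J4
  W3 → J2
  W4 → J3
  W5 → J5

Each worker is assigned to at most one job, and each job to at most one worker.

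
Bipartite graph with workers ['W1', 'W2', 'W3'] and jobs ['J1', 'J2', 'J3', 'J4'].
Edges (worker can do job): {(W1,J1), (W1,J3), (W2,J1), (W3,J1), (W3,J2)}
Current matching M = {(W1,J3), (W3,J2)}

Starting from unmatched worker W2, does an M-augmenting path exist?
Yes: W2 → J1

An M-augmenting path alternates non-matching / matching edges, starting and ending at unmatched vertices.
Path: W2 → J1
(J1 is unmatched in M, so the path is augmenting.)
Flipping edges along this path would increase |M| from 2 to 3.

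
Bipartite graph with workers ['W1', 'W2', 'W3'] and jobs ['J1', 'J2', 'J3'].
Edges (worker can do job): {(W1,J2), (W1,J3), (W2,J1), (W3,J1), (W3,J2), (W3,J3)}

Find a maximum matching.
Matching: {(W1,J3), (W2,J1), (W3,J2)}

Maximum matching (size 3):
  W1 → J3
  W2 → J1
  W3 → J2

Each worker is assigned to at most one job, and each job to at most one worker.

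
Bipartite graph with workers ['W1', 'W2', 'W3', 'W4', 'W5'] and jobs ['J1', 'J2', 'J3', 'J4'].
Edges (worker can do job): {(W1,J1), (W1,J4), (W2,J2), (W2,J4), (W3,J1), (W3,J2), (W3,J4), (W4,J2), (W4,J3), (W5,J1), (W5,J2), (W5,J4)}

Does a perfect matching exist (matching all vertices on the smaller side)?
Yes, perfect matching exists (size 4)

Perfect matching: {(W1,J4), (W3,J1), (W4,J3), (W5,J2)}
All 4 vertices on the smaller side are matched.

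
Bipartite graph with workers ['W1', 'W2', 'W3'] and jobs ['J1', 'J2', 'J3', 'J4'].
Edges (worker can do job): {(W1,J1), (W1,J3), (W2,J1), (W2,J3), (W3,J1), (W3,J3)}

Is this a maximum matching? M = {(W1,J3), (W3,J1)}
Yes, size 2 is maximum

Proposed matching has size 2.
Maximum matching size for this graph: 2.

This is a maximum matching.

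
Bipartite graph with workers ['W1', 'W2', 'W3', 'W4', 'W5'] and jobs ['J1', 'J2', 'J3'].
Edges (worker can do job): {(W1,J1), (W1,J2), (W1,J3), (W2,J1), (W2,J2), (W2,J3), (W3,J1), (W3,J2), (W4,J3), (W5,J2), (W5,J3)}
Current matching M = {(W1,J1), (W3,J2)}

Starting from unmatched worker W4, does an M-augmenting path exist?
Yes: W4 → J3

An M-augmenting path alternates non-matching / matching edges, starting and ending at unmatched vertices.
Path: W4 → J3
(J3 is unmatched in M, so the path is augmenting.)
Flipping edges along this path would increase |M| from 2 to 3.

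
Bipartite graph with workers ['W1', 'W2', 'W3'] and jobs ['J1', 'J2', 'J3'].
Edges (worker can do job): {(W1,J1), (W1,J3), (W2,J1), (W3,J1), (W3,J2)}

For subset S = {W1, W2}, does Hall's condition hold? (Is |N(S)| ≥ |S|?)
Yes: |N(S)| = 2, |S| = 2

Subset S = {W1, W2}
Neighbors N(S) = {J1, J3}

|N(S)| = 2, |S| = 2
Hall's condition: |N(S)| ≥ |S| is satisfied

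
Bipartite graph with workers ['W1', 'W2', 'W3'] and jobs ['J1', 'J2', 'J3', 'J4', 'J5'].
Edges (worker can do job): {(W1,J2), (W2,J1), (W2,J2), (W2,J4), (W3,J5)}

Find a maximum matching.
Matching: {(W1,J2), (W2,J4), (W3,J5)}

Maximum matching (size 3):
  W1 → J2
  W2 → J4
  W3 → J5

Each worker is assigned to at most one job, and each job to at most one worker.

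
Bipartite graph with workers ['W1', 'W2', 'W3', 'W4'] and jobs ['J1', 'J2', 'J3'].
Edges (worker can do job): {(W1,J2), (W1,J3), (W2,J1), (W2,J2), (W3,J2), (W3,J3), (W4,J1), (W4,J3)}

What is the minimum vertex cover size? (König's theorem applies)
Minimum vertex cover size = 3

By König's theorem: in bipartite graphs,
min vertex cover = max matching = 3

Maximum matching has size 3, so minimum vertex cover also has size 3.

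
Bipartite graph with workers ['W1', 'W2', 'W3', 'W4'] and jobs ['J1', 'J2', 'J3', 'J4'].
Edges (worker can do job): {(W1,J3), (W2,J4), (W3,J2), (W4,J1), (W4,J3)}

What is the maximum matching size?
Maximum matching size = 4

Maximum matching: {(W1,J3), (W2,J4), (W3,J2), (W4,J1)}
Size: 4

This assigns 4 workers to 4 distinct jobs.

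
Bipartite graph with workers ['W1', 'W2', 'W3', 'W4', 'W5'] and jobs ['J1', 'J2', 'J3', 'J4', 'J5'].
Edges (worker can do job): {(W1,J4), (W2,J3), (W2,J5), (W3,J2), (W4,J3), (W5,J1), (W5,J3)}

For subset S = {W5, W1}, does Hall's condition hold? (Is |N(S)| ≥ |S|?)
Yes: |N(S)| = 3, |S| = 2

Subset S = {W5, W1}
Neighbors N(S) = {J1, J3, J4}

|N(S)| = 3, |S| = 2
Hall's condition: |N(S)| ≥ |S| is satisfied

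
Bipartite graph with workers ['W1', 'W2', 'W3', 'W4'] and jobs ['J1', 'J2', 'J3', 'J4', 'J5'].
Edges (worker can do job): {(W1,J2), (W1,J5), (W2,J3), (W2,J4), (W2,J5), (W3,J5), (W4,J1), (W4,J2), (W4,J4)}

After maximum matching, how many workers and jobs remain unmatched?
Unmatched: 0 workers, 1 jobs

Maximum matching size: 4
Workers: 4 total, 4 matched, 0 unmatched
Jobs: 5 total, 4 matched, 1 unmatched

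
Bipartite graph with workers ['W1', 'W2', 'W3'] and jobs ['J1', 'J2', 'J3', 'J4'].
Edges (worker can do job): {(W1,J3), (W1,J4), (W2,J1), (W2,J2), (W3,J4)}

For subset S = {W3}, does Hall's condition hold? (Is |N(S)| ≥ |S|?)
Yes: |N(S)| = 1, |S| = 1

Subset S = {W3}
Neighbors N(S) = {J4}

|N(S)| = 1, |S| = 1
Hall's condition: |N(S)| ≥ |S| is satisfied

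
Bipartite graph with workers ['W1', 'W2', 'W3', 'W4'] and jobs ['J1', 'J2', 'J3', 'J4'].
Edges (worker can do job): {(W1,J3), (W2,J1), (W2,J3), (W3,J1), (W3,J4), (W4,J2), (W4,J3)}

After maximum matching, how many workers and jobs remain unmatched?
Unmatched: 0 workers, 0 jobs

Maximum matching size: 4
Workers: 4 total, 4 matched, 0 unmatched
Jobs: 4 total, 4 matched, 0 unmatched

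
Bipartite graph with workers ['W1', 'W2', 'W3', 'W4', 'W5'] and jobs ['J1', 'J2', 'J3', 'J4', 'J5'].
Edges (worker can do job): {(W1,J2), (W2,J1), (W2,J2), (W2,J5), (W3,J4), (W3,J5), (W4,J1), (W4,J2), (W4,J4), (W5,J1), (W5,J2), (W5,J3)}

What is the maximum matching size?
Maximum matching size = 5

Maximum matching: {(W1,J2), (W2,J5), (W3,J4), (W4,J1), (W5,J3)}
Size: 5

This assigns 5 workers to 5 distinct jobs.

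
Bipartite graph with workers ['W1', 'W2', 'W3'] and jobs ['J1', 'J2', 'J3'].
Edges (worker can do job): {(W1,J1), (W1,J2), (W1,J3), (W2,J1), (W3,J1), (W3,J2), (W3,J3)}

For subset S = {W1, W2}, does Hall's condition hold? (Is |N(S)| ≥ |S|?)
Yes: |N(S)| = 3, |S| = 2

Subset S = {W1, W2}
Neighbors N(S) = {J1, J2, J3}

|N(S)| = 3, |S| = 2
Hall's condition: |N(S)| ≥ |S| is satisfied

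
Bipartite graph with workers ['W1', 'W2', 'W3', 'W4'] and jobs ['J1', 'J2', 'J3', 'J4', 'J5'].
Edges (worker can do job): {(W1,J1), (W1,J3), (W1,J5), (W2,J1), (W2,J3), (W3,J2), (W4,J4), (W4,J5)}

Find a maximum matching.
Matching: {(W1,J3), (W2,J1), (W3,J2), (W4,J5)}

Maximum matching (size 4):
  W1 → J3
  W2 → J1
  W3 → J2
  W4 → J5

Each worker is assigned to at most one job, and each job to at most one worker.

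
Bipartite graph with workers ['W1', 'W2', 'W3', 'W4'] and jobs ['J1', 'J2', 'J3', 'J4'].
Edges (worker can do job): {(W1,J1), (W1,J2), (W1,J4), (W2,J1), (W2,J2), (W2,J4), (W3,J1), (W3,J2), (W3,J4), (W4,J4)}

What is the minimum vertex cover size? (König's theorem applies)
Minimum vertex cover size = 3

By König's theorem: in bipartite graphs,
min vertex cover = max matching = 3

Maximum matching has size 3, so minimum vertex cover also has size 3.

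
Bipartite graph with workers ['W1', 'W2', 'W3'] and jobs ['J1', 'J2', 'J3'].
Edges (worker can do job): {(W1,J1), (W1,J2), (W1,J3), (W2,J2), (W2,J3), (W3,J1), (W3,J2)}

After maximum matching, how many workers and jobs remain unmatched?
Unmatched: 0 workers, 0 jobs

Maximum matching size: 3
Workers: 3 total, 3 matched, 0 unmatched
Jobs: 3 total, 3 matched, 0 unmatched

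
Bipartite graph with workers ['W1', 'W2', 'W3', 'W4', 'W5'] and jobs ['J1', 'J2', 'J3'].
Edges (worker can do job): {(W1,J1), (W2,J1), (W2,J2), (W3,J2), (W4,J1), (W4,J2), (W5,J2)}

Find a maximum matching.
Matching: {(W3,J2), (W4,J1)}

Maximum matching (size 2):
  W3 → J2
  W4 → J1

Each worker is assigned to at most one job, and each job to at most one worker.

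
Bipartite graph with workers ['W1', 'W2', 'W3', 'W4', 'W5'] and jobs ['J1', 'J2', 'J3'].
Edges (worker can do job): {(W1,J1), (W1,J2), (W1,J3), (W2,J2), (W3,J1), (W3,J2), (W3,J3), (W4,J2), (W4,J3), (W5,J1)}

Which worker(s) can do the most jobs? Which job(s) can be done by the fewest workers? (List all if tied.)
Most versatile: W1, W3 (3 jobs); Least covered: J1, J3 (3 workers)

Worker degrees (jobs they can do): W1:3, W2:1, W3:3, W4:2, W5:1
Job degrees (workers who can do it): J1:3, J2:4, J3:3

Maximum worker degree is 3, achieved by: W1, W3
Minimum job degree is 3, achieved by: J1, J3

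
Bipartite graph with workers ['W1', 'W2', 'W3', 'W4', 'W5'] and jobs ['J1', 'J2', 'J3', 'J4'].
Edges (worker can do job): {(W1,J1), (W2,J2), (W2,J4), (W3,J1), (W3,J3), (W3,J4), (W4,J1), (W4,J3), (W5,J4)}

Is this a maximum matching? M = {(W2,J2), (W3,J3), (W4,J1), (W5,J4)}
Yes, size 4 is maximum

Proposed matching has size 4.
Maximum matching size for this graph: 4.

This is a maximum matching.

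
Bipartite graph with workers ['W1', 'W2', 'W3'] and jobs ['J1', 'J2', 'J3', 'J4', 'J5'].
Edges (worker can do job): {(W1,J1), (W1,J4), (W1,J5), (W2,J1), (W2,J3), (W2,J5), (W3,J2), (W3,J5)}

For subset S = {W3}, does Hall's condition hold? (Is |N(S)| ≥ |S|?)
Yes: |N(S)| = 2, |S| = 1

Subset S = {W3}
Neighbors N(S) = {J2, J5}

|N(S)| = 2, |S| = 1
Hall's condition: |N(S)| ≥ |S| is satisfied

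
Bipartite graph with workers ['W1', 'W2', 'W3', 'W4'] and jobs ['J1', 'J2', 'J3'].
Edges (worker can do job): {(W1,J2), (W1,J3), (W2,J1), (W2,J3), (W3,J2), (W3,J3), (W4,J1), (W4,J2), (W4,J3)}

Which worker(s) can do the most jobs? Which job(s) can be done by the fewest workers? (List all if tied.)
Most versatile: W4 (3 jobs); Least covered: J1 (2 workers)

Worker degrees (jobs they can do): W1:2, W2:2, W3:2, W4:3
Job degrees (workers who can do it): J1:2, J2:3, J3:4

Maximum worker degree is 3, achieved by: W4
Minimum job degree is 2, achieved by: J1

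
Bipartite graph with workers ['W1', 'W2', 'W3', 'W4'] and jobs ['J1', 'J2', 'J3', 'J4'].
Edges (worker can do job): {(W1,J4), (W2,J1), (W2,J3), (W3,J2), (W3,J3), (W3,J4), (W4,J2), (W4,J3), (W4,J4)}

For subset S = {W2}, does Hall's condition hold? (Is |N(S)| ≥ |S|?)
Yes: |N(S)| = 2, |S| = 1

Subset S = {W2}
Neighbors N(S) = {J1, J3}

|N(S)| = 2, |S| = 1
Hall's condition: |N(S)| ≥ |S| is satisfied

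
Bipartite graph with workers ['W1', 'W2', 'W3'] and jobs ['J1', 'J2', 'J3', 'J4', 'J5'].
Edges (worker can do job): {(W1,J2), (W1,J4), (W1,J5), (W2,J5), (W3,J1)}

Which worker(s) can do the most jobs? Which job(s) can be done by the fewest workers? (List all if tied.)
Most versatile: W1 (3 jobs); Least covered: J3 (0 workers)

Worker degrees (jobs they can do): W1:3, W2:1, W3:1
Job degrees (workers who can do it): J1:1, J2:1, J3:0, J4:1, J5:2

Maximum worker degree is 3, achieved by: W1
Minimum job degree is 0, achieved by: J3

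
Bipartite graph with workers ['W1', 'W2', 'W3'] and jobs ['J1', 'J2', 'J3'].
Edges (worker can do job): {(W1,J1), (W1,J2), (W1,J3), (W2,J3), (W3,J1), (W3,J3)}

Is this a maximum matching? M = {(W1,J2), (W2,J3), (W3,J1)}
Yes, size 3 is maximum

Proposed matching has size 3.
Maximum matching size for this graph: 3.

This is a maximum matching.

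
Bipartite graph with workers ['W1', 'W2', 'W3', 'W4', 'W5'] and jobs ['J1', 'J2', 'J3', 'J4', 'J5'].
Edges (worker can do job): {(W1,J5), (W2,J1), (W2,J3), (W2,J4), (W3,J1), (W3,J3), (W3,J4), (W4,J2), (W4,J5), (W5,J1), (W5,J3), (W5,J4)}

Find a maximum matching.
Matching: {(W1,J5), (W2,J1), (W3,J3), (W4,J2), (W5,J4)}

Maximum matching (size 5):
  W1 → J5
  W2 → J1
  W3 → J3
  W4 → J2
  W5 → J4

Each worker is assigned to at most one job, and each job to at most one worker.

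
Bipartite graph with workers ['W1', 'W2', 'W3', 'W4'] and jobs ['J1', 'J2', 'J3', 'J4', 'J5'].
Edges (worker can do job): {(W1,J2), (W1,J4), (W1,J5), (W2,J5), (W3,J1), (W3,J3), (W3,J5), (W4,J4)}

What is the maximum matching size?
Maximum matching size = 4

Maximum matching: {(W1,J2), (W2,J5), (W3,J1), (W4,J4)}
Size: 4

This assigns 4 workers to 4 distinct jobs.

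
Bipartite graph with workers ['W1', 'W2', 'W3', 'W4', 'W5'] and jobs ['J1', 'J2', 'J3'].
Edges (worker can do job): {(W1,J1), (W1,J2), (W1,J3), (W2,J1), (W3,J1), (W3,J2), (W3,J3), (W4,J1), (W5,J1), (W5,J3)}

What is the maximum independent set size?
Maximum independent set = 5

By König's theorem:
- Min vertex cover = Max matching = 3
- Max independent set = Total vertices - Min vertex cover
- Max independent set = 8 - 3 = 5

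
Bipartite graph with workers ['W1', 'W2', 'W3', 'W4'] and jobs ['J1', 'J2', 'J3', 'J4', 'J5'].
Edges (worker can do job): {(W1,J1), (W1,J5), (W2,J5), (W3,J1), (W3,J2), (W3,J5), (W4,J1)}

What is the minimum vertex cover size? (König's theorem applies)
Minimum vertex cover size = 3

By König's theorem: in bipartite graphs,
min vertex cover = max matching = 3

Maximum matching has size 3, so minimum vertex cover also has size 3.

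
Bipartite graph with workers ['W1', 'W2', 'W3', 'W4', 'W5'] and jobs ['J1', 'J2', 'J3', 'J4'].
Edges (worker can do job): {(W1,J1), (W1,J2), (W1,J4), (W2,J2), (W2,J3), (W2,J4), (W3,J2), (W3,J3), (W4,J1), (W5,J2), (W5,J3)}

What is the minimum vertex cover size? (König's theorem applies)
Minimum vertex cover size = 4

By König's theorem: in bipartite graphs,
min vertex cover = max matching = 4

Maximum matching has size 4, so minimum vertex cover also has size 4.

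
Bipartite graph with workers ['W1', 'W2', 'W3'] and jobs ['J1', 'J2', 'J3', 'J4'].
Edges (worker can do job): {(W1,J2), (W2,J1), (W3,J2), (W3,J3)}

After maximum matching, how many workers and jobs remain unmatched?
Unmatched: 0 workers, 1 jobs

Maximum matching size: 3
Workers: 3 total, 3 matched, 0 unmatched
Jobs: 4 total, 3 matched, 1 unmatched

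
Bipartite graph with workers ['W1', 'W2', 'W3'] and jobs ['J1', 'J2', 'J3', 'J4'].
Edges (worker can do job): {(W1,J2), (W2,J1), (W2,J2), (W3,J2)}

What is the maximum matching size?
Maximum matching size = 2

Maximum matching: {(W2,J1), (W3,J2)}
Size: 2

This assigns 2 workers to 2 distinct jobs.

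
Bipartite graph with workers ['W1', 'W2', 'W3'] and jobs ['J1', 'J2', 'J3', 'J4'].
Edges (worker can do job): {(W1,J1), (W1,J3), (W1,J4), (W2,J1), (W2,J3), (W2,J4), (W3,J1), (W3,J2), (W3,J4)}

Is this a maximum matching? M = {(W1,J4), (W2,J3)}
No, size 2 is not maximum

Proposed matching has size 2.
Maximum matching size for this graph: 3.

This is NOT maximum - can be improved to size 3.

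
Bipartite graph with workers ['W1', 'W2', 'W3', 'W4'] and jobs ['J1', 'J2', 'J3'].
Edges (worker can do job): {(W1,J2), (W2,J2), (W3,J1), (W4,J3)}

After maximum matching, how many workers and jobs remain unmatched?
Unmatched: 1 workers, 0 jobs

Maximum matching size: 3
Workers: 4 total, 3 matched, 1 unmatched
Jobs: 3 total, 3 matched, 0 unmatched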